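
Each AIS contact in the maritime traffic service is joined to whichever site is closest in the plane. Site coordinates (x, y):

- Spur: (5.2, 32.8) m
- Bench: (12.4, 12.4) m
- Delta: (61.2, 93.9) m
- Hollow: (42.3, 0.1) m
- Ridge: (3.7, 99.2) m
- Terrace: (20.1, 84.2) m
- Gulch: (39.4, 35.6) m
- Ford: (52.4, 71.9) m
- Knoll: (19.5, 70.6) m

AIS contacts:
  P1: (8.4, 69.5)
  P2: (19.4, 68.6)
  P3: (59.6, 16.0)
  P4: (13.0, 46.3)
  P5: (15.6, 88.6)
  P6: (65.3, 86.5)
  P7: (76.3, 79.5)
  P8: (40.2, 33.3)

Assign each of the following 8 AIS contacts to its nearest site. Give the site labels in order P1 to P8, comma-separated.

Knoll, Knoll, Hollow, Spur, Terrace, Delta, Delta, Gulch

P1 → Knoll (d²=124.42)
P2 → Knoll (d²=4.01)
P3 → Hollow (d²=552.10)
P4 → Spur (d²=243.09)
P5 → Terrace (d²=39.61)
P6 → Delta (d²=71.57)
P7 → Delta (d²=435.37)
P8 → Gulch (d²=5.93)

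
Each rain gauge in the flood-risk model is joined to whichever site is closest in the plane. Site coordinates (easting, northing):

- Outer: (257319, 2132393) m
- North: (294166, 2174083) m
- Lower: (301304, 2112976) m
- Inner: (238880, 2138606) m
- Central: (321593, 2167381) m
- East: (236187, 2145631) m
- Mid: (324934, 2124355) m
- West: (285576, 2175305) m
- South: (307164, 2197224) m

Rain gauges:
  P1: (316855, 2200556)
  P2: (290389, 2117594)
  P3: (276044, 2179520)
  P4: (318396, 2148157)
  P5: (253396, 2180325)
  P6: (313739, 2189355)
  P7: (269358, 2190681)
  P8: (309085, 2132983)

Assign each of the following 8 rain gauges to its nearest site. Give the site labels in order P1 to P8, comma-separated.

P1 → South (d²=105017705.00)
P2 → Lower (d²=140463149.00)
P3 → West (d²=108625249.00)
P4 → Central (d²=379782985.00)
P5 → West (d²=1060752800.00)
P6 → South (d²=105151786.00)
P7 → West (d²=499444900.00)
P8 → Mid (d²=325633185.00)

South, Lower, West, Central, West, South, West, Mid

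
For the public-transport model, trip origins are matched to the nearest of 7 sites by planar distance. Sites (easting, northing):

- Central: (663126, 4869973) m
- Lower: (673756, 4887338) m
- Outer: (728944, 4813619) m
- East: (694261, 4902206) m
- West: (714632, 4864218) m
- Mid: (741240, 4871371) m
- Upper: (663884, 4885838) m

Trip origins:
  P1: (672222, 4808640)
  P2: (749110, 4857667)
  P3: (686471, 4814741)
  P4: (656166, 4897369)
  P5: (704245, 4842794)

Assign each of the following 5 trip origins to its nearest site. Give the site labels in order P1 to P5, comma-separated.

P1 → Outer (d²=3242175725.00)
P2 → Mid (d²=249736516.00)
P3 → Outer (d²=1805214613.00)
P4 → Upper (d²=192531485.00)
P5 → West (d²=566877545.00)

Outer, Mid, Outer, Upper, West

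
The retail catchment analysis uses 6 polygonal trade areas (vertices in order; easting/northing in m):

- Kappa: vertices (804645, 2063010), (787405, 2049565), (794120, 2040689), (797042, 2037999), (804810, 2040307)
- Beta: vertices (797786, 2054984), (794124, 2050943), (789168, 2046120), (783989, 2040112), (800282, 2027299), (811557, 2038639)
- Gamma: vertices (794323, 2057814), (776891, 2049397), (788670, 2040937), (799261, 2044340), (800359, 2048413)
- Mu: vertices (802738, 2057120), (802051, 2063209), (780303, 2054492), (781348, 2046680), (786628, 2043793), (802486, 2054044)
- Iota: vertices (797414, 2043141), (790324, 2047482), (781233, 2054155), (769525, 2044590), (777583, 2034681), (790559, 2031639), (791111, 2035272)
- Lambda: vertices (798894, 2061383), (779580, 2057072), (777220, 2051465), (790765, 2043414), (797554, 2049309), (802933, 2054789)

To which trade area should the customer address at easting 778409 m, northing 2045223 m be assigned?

Iota

Cast a ray rightward from (778409, 2045223). For each polygon, the edges (by vertex number in listed order) whose endpoints lie on opposite sides of northing = 2045223, where each meets that height, and whether that is right or left of the point:
Kappa: 2–3 at easting≈790689.9 (right), 5–1 at easting≈804774.3 (right) → 2 crossings.
Beta: 3–4 at easting≈788394.8 (right), 6–1 at easting≈806009.8 (right) → 2 crossings.
Gamma: 2–3 at easting≈782702.5 (right), 4–5 at easting≈799499.0 (right) → 2 crossings.
Mu: 4–5 at easting≈784012.7 (right), 5–6 at easting≈788840.2 (right) → 2 crossings.
Iota: 1–2 at easting≈794013.5 (right), 3–4 at easting≈770299.8 (left) → 1 crossing.
Lambda: 3–4 at easting≈787721.5 (right), 4–5 at easting≈792848.3 (right) → 2 crossings.
Only Iota has an odd count, so the point is inside Iota.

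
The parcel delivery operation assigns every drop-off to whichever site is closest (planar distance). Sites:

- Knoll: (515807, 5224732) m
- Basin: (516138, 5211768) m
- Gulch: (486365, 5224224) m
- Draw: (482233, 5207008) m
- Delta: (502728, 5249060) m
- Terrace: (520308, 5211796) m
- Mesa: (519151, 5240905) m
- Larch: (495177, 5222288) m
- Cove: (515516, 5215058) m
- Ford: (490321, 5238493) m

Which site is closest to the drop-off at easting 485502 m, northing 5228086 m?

Gulch

Squared distances to each site:
Knoll: 929642341.000; Basin: 1204841620.000; Gulch: 15659813.000; Draw: 454968445.000; Delta: 736643752.000; Terrace: 1476821736.000; Mesa: 1296581962.000; Larch: 127222429.000; Cove: 1070568980.000; Ford: 131528410.000.
Minimum at Gulch.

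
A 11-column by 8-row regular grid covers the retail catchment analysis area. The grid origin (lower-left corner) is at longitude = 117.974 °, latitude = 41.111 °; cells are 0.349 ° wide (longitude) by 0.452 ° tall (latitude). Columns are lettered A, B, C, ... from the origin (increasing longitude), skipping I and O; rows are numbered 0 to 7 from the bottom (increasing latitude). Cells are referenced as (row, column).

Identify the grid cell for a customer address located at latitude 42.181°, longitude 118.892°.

Column index: ⌊(118.892 − 117.974) / 0.349⌋ = ⌊2.630⌋ = 2 → column C
Row offset from origin: ⌊(42.181 − 41.111) / 0.452⌋ = ⌊2.367⌋ = 2 → row 2

(2, C)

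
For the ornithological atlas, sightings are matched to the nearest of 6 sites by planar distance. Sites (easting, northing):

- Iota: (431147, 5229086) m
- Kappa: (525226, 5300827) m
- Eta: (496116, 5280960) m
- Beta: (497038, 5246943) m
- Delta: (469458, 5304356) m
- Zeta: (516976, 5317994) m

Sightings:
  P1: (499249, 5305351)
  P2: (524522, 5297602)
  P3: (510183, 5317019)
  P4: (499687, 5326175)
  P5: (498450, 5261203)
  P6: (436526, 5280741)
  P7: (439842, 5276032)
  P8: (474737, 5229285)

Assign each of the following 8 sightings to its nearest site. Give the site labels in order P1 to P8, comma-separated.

P1 → Zeta (d²=474091978.00)
P2 → Kappa (d²=10896241.00)
P3 → Zeta (d²=47095474.00)
P4 → Zeta (d²=365838282.00)
P5 → Beta (d²=205341344.00)
P6 → Delta (d²=1642184849.00)
P7 → Delta (d²=1679356432.00)
P8 → Beta (d²=809139565.00)

Zeta, Kappa, Zeta, Zeta, Beta, Delta, Delta, Beta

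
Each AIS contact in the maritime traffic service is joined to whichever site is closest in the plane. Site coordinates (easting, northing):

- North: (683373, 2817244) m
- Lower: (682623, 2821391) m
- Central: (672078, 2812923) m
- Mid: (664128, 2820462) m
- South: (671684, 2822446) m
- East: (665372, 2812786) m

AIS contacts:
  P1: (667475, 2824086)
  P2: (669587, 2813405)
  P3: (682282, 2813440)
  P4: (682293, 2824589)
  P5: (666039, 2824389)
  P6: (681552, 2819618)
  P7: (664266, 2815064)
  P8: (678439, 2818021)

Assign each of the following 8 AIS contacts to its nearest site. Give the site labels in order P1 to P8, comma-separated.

P1 → South (d²=20405281.00)
P2 → Central (d²=6437405.00)
P3 → North (d²=15660697.00)
P4 → Lower (d²=10336104.00)
P5 → Mid (d²=19073250.00)
P6 → Lower (d²=4290570.00)
P7 → East (d²=6412520.00)
P8 → North (d²=24948085.00)

South, Central, North, Lower, Mid, Lower, East, North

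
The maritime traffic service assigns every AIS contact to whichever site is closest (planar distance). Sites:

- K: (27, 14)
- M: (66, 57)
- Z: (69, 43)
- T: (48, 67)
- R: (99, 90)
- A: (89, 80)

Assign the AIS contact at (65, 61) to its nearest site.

M

Squared distances to each site:
K: 3653.000; M: 17.000; Z: 340.000; T: 325.000; R: 1997.000; A: 937.000.
Minimum at M.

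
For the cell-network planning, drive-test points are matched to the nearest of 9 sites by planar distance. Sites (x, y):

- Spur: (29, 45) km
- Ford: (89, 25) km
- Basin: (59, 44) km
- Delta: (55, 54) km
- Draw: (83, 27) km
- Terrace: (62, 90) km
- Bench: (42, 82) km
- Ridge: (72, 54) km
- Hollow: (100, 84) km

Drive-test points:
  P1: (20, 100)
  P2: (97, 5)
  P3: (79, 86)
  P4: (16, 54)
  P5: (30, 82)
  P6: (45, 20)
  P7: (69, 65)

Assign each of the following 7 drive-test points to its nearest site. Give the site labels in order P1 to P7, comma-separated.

Bench, Ford, Terrace, Spur, Bench, Basin, Ridge

P1 → Bench (d²=808.00)
P2 → Ford (d²=464.00)
P3 → Terrace (d²=305.00)
P4 → Spur (d²=250.00)
P5 → Bench (d²=144.00)
P6 → Basin (d²=772.00)
P7 → Ridge (d²=130.00)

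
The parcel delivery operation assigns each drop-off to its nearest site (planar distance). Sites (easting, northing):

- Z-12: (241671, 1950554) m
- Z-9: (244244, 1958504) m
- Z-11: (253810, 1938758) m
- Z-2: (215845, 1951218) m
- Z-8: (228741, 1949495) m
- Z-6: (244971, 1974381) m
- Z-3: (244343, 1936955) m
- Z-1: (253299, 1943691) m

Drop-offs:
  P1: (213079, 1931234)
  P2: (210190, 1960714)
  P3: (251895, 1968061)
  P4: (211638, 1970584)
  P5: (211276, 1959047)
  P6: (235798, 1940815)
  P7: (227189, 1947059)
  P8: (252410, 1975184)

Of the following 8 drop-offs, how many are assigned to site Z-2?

4

P1 → Z-2
P2 → Z-2
P3 → Z-6
P4 → Z-2
P5 → Z-2
P6 → Z-3
P7 → Z-8
P8 → Z-6
4 of the 8 go to Z-2.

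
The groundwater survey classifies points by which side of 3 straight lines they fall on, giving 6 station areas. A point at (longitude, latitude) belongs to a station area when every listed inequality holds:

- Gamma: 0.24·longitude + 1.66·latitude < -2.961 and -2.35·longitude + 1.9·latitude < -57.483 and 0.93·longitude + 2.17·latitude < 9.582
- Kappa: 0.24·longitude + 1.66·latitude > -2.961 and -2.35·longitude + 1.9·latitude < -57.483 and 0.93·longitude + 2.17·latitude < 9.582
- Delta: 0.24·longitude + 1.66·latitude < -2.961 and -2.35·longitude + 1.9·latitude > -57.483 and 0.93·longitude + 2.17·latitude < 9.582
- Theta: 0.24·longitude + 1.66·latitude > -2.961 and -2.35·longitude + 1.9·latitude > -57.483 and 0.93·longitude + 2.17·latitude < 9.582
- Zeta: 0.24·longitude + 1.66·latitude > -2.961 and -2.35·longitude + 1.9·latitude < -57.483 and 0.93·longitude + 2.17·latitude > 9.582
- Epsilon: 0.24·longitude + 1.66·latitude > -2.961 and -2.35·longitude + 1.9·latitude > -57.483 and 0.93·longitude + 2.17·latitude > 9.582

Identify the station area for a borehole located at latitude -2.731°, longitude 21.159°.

Epsilon

0.24·21.159 + 1.66·-2.731 = 0.545, which is > -2.961
-2.35·21.159 + 1.9·-2.731 = -54.913, which is > -57.483
0.93·21.159 + 2.17·-2.731 = 13.752, which is > 9.582
This sign pattern matches Epsilon.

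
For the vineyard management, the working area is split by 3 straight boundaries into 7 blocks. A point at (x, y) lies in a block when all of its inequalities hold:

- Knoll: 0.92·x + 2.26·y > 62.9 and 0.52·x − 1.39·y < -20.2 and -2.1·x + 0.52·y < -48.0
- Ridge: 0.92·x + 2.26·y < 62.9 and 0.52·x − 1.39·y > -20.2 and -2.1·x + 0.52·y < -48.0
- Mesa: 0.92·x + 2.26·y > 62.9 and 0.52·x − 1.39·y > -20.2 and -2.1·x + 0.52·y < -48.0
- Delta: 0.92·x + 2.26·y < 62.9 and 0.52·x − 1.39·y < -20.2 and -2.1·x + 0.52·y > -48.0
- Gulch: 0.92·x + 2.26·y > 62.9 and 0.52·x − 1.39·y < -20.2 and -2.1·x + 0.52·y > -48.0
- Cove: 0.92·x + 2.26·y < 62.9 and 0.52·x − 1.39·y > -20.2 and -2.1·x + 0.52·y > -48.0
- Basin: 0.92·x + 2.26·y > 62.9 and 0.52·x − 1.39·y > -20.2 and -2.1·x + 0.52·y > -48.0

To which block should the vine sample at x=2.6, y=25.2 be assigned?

Delta

0.92·2.6 + 2.26·25.2 = 59.344, which is < 62.9
0.52·2.6 − 1.39·25.2 = -33.676, which is < -20.2
-2.1·2.6 + 0.52·25.2 = 7.644, which is > -48.0
This sign pattern matches Delta.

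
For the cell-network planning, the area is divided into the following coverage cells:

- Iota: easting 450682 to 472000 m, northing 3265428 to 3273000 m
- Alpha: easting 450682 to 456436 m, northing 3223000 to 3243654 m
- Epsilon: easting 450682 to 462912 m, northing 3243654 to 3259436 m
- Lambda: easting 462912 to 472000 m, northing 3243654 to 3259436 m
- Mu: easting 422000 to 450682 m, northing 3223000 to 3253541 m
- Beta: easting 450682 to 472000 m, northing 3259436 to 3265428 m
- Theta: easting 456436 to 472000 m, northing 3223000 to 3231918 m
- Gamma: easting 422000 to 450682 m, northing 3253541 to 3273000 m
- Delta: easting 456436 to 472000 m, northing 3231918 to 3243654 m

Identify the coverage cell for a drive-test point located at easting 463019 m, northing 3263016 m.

The point has easting = 463019 and northing = 3263016.
Only Beta satisfies 450682 ≤ easting ≤ 472000 and 3259436 ≤ northing ≤ 3265428.

Beta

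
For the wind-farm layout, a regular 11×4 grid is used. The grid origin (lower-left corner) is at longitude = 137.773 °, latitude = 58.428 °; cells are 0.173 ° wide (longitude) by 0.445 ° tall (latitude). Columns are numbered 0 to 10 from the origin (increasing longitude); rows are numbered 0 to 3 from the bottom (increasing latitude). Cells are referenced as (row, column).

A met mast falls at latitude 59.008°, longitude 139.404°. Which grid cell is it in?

(1, 9)

Column index: ⌊(139.404 − 137.773) / 0.173⌋ = ⌊9.428⌋ = 9
Row offset from origin: ⌊(59.008 − 58.428) / 0.445⌋ = ⌊1.303⌋ = 1 → row 1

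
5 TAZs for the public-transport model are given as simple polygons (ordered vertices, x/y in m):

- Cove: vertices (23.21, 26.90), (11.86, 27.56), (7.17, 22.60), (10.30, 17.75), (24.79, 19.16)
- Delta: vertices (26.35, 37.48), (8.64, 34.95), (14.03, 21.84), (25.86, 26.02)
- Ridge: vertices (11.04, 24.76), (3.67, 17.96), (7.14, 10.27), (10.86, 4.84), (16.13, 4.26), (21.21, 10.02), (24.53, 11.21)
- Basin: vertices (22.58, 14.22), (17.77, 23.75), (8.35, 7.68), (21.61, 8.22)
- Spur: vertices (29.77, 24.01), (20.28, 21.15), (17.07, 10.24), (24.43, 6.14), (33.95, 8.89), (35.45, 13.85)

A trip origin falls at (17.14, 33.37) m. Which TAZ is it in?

Delta

Cast a ray rightward from (17.14, 33.37). For each polygon, the edges (by vertex number in listed order) whose endpoints lie on opposite sides of y = 33.37, where each meets that height, and whether that is right or left of the point:
Cove: no edge straddles that height → 0 crossings.
Delta: 2–3 at x≈9.290 (left), 4–1 at x≈26.174 (right) → 1 crossing.
Ridge: no edge straddles that height → 0 crossings.
Basin: no edge straddles that height → 0 crossings.
Spur: no edge straddles that height → 0 crossings.
Only Delta has an odd count, so the point is inside Delta.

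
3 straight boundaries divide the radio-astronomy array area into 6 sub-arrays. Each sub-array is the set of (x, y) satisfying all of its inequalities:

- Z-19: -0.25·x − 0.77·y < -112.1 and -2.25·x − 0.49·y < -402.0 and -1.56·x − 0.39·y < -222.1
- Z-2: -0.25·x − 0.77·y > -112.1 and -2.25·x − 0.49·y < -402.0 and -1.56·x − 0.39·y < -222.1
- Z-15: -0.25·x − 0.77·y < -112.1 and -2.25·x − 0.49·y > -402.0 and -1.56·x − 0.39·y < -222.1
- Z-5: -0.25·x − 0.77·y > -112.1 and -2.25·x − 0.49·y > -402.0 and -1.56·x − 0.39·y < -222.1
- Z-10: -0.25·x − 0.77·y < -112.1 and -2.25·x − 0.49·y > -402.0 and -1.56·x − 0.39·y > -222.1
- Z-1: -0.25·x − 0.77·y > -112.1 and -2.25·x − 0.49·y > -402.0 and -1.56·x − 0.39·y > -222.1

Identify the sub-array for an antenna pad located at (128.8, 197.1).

-0.25·128.8 − 0.77·197.1 = -183.967, which is < -112.1
-2.25·128.8 − 0.49·197.1 = -386.379, which is > -402.0
-1.56·128.8 − 0.39·197.1 = -277.797, which is < -222.1
This sign pattern matches Z-15.

Z-15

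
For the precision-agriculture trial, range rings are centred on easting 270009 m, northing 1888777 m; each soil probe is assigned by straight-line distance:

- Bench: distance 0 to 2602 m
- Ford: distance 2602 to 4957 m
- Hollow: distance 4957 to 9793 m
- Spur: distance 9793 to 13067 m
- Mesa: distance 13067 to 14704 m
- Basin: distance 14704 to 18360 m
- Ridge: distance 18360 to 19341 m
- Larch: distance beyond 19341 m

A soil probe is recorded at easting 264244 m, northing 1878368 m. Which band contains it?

Spur

Distance = √((264244−270009)² + (1878368−1888777)²) = √(33235225.000 + 108347281.000) = 11898.845 m.
9793 ≤ 11898.845 < 13067 → Spur.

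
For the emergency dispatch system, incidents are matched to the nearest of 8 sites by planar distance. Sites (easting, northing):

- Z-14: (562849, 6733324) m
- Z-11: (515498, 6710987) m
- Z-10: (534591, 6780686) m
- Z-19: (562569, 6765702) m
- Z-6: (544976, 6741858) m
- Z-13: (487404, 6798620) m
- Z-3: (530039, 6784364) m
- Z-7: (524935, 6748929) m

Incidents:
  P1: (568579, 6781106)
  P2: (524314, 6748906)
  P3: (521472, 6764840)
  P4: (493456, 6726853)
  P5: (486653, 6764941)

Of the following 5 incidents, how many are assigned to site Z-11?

1

P1 → Z-19
P2 → Z-7
P3 → Z-7
P4 → Z-11
P5 → Z-13
1 of the 5 goes to Z-11.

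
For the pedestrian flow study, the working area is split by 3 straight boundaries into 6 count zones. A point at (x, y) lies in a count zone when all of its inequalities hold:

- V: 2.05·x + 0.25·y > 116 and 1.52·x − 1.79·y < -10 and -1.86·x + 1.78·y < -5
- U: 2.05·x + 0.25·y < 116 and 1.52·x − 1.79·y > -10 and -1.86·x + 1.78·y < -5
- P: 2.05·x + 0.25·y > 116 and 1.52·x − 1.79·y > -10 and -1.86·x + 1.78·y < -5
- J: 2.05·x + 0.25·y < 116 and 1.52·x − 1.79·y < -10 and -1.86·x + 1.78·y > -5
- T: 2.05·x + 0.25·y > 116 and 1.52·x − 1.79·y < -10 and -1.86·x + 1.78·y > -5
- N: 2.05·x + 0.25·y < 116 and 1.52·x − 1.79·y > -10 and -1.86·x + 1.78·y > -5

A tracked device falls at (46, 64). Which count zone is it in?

2.05·46 + 0.25·64 = 110.300, which is < 116
1.52·46 − 1.79·64 = -44.640, which is < -10
-1.86·46 + 1.78·64 = 28.360, which is > -5
This sign pattern matches J.

J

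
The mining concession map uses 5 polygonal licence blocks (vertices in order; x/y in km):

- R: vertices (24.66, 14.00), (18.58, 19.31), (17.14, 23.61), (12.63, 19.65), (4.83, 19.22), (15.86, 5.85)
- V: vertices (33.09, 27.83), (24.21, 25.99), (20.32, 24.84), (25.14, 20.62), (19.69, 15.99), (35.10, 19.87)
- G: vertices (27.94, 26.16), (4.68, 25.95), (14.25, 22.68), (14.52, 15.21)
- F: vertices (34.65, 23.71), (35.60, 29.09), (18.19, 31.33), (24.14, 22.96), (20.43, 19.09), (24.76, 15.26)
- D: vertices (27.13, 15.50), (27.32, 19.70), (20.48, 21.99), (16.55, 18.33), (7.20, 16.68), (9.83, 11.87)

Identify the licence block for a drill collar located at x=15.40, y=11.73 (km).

R

Cast a ray rightward from (15.40, 11.73). For each polygon, the edges (by vertex number in listed order) whose endpoints lie on opposite sides of y = 11.73, where each meets that height, and whether that is right or left of the point:
R: 5–6 at x≈11.009 (left), 6–1 at x≈22.209 (right) → 1 crossing.
V: no edge straddles that height → 0 crossings.
G: no edge straddles that height → 0 crossings.
F: no edge straddles that height → 0 crossings.
D: no edge straddles that height → 0 crossings.
Only R has an odd count, so the point is inside R.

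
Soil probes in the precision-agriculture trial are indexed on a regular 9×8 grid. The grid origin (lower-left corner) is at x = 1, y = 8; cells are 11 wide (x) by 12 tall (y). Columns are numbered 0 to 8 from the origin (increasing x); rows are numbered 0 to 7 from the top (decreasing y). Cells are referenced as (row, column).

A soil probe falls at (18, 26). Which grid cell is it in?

Column index: ⌊(18 − 1) / 11⌋ = ⌊1.545⌋ = 1
Row offset from origin: ⌊(26 − 8) / 12⌋ = ⌊1.500⌋ = 1 → row 6 (counted from top)

(6, 1)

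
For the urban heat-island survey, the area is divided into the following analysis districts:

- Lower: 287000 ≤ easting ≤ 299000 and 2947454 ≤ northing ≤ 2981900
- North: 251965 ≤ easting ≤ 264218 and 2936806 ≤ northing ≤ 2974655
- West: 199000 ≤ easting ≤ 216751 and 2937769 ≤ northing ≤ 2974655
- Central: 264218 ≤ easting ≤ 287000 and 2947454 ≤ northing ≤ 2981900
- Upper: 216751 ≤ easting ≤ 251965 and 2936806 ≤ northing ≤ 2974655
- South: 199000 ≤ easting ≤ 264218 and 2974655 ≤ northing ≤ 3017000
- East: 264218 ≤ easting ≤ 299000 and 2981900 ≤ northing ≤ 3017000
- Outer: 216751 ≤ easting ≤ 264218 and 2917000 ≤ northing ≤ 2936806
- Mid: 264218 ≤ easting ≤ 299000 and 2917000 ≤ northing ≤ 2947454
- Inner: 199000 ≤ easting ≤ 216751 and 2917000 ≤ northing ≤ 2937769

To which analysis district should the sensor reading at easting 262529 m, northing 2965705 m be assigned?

The point has easting = 262529 and northing = 2965705.
Only North satisfies 251965 ≤ easting ≤ 264218 and 2936806 ≤ northing ≤ 2974655.

North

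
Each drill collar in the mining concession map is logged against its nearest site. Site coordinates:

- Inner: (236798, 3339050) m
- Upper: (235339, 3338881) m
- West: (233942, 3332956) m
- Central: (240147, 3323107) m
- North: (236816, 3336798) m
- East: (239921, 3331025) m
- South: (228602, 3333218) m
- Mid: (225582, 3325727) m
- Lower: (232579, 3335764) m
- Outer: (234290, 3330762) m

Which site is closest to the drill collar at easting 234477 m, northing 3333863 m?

West

Squared distances to each site:
Inner: 32292010.000; Upper: 25923368.000; West: 1108874.000; Central: 147840436.000; North: 14085146.000; East: 37691380.000; South: 34931650.000; Mid: 145315521.000; Lower: 7216205.000; Outer: 9651170.000.
Minimum at West.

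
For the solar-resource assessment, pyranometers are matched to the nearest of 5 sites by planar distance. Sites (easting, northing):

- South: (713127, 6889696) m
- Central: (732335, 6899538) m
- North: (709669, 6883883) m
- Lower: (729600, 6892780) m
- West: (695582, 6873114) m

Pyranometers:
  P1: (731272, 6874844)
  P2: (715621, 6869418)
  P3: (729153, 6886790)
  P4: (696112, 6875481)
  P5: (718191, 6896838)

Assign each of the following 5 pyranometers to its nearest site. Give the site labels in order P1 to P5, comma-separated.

Lower, North, Lower, West, South

P1 → Lower (d²=324495680.00)
P2 → North (d²=244662529.00)
P3 → Lower (d²=36079909.00)
P4 → West (d²=5883589.00)
P5 → South (d²=76652260.00)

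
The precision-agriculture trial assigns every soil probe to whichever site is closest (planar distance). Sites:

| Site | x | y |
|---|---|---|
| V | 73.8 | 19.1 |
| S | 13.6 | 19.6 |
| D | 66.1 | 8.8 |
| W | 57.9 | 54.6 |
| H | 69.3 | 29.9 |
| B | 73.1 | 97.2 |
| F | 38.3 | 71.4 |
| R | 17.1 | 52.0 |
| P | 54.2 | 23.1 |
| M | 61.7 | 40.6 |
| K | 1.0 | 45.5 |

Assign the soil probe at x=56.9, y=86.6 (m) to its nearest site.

Squared distances to each site:
V: 4841.860; S: 6363.890; D: 6137.480; W: 1025.000; H: 3368.650; B: 374.800; F: 577.000; R: 2781.200; P: 4039.540; M: 2139.040; K: 4814.020.
Minimum at B.

B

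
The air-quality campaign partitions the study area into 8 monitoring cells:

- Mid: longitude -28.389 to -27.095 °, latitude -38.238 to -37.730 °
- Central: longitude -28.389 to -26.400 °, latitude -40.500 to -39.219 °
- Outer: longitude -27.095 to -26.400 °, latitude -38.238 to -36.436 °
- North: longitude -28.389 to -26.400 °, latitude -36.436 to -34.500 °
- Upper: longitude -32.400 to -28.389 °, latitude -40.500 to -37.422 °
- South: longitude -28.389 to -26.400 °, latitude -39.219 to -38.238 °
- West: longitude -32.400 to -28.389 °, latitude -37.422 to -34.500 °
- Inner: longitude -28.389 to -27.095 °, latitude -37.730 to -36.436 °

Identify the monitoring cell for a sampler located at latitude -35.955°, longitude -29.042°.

The point has longitude = -29.042 and latitude = -35.955.
Only West satisfies -32.400 ≤ longitude ≤ -28.389 and -37.422 ≤ latitude ≤ -34.500.

West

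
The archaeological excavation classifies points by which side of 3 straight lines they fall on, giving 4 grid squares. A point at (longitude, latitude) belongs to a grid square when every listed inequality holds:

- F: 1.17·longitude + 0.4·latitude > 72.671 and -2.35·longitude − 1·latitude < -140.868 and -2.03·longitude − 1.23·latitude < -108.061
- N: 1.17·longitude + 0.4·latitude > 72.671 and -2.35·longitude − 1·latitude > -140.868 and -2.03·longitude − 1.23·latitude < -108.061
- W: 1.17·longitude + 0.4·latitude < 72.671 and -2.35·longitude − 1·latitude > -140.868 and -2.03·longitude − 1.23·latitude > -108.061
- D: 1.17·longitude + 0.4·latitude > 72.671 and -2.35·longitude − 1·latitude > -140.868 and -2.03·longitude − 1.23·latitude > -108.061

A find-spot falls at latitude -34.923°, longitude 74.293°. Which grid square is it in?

D

1.17·74.293 + 0.4·-34.923 = 72.954, which is > 72.671
-2.35·74.293 − 1·-34.923 = -139.666, which is > -140.868
-2.03·74.293 − 1.23·-34.923 = -107.859, which is > -108.061
This sign pattern matches D.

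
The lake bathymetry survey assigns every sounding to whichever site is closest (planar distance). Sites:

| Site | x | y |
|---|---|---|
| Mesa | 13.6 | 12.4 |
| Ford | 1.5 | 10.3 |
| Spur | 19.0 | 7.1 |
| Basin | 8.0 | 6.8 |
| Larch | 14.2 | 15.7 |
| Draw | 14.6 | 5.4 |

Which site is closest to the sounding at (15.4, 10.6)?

Squared distances to each site:
Mesa: 6.480; Ford: 193.300; Spur: 25.210; Basin: 69.200; Larch: 27.450; Draw: 27.680.
Minimum at Mesa.

Mesa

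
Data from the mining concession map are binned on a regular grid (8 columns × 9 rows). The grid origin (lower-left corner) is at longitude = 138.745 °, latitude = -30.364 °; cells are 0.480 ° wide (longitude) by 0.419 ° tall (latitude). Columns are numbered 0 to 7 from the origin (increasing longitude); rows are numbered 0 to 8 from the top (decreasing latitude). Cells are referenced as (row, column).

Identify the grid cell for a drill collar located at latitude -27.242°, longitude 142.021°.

Column index: ⌊(142.021 − 138.745) / 0.480⌋ = ⌊6.825⌋ = 6
Row offset from origin: ⌊(-27.242 − -30.364) / 0.419⌋ = ⌊7.451⌋ = 7 → row 1 (counted from top)

(1, 6)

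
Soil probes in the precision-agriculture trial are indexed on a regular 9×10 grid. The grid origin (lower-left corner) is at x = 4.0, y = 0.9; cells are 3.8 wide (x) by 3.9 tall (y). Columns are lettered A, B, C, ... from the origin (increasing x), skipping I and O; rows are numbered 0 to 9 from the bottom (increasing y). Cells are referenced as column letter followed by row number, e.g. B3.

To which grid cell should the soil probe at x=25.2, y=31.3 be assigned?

Column index: ⌊(25.2 − 4.0) / 3.8⌋ = ⌊5.579⌋ = 5 → column F
Row offset from origin: ⌊(31.3 − 0.9) / 3.9⌋ = ⌊7.795⌋ = 7 → row 7

F7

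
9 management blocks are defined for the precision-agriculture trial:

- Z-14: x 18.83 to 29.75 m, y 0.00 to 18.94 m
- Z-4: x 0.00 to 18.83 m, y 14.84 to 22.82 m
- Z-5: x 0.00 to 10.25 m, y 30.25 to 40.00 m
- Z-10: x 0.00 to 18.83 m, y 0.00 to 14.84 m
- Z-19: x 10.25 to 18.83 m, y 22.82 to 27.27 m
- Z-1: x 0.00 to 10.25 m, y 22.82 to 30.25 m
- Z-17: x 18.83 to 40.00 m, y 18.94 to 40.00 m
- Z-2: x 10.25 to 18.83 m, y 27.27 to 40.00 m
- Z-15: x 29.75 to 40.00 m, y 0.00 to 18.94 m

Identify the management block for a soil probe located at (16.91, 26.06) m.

Z-19

The point has x = 16.91 and y = 26.06.
Only Z-19 satisfies 10.25 ≤ x ≤ 18.83 and 22.82 ≤ y ≤ 27.27.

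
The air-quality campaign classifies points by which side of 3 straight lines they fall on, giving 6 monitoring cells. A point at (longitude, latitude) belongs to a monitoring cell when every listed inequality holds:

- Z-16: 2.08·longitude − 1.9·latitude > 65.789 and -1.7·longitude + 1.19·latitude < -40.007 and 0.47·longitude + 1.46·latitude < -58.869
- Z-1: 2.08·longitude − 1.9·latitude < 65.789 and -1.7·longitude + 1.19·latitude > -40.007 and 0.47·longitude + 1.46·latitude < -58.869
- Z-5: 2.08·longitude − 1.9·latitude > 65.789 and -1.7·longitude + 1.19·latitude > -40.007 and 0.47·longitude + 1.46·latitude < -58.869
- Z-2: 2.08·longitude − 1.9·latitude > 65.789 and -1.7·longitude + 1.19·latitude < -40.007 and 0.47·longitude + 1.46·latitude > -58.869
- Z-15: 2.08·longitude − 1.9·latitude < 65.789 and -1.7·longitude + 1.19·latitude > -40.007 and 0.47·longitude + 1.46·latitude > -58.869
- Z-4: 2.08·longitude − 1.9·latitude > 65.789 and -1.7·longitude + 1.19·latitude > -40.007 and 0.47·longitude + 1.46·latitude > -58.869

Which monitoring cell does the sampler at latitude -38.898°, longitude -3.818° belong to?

Z-4

2.08·-3.818 − 1.9·-38.898 = 65.965, which is > 65.789
-1.7·-3.818 + 1.19·-38.898 = -39.798, which is > -40.007
0.47·-3.818 + 1.46·-38.898 = -58.586, which is > -58.869
This sign pattern matches Z-4.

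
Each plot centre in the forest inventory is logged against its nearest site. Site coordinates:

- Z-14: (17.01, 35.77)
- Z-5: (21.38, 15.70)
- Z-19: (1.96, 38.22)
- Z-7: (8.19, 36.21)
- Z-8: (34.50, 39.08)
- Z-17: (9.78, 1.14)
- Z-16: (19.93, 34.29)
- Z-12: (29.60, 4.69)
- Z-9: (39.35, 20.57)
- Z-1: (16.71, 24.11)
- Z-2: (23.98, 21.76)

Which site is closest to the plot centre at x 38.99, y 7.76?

Z-12

Squared distances to each site:
Z-14: 1267.681; Z-5: 373.156; Z-19: 2299.033; Z-7: 1758.043; Z-8: 1001.103; Z-17: 897.048; Z-16: 1067.125; Z-12: 97.597; Z-9: 164.226; Z-1: 763.721; Z-2: 421.300.
Minimum at Z-12.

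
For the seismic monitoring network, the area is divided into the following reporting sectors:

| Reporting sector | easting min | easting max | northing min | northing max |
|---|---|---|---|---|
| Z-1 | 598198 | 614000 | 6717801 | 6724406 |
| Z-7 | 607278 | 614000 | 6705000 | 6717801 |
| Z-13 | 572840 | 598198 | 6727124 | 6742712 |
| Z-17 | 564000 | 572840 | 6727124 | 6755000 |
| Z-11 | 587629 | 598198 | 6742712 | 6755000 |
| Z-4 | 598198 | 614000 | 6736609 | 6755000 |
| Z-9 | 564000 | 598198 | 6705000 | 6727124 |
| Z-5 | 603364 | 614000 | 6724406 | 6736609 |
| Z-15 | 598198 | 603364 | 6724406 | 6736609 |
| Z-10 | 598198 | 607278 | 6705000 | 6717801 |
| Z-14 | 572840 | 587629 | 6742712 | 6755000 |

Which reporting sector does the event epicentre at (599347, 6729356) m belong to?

The point has easting = 599347 and northing = 6729356.
Only Z-15 satisfies 598198 ≤ easting ≤ 603364 and 6724406 ≤ northing ≤ 6736609.

Z-15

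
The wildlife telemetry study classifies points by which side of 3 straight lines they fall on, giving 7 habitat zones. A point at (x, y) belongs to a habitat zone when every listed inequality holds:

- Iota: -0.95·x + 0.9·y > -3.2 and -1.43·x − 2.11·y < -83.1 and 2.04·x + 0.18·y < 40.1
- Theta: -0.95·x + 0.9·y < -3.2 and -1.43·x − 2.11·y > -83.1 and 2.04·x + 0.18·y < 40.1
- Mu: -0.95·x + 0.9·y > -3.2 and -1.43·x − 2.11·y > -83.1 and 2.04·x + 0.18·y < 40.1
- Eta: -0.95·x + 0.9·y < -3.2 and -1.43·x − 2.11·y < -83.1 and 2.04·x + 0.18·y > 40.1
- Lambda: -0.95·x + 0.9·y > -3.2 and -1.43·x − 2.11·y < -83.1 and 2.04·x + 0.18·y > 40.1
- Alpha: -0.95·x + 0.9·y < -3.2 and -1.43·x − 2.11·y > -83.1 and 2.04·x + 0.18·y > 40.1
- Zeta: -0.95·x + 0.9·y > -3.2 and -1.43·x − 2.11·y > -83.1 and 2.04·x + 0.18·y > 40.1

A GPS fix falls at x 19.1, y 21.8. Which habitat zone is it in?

Zeta

-0.95·19.1 + 0.9·21.8 = 1.475, which is > -3.2
-1.43·19.1 − 2.11·21.8 = -73.311, which is > -83.1
2.04·19.1 + 0.18·21.8 = 42.888, which is > 40.1
This sign pattern matches Zeta.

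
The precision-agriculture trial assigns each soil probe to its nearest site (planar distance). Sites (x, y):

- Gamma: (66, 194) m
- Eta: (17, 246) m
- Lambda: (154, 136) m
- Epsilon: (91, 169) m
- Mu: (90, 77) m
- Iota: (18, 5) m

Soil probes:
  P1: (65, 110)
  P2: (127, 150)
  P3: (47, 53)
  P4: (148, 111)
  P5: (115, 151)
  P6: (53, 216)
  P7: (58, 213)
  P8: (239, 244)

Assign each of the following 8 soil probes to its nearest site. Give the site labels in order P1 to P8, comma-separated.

P1 → Mu (d²=1714.00)
P2 → Lambda (d²=925.00)
P3 → Mu (d²=2425.00)
P4 → Lambda (d²=661.00)
P5 → Epsilon (d²=900.00)
P6 → Gamma (d²=653.00)
P7 → Gamma (d²=425.00)
P8 → Lambda (d²=18889.00)

Mu, Lambda, Mu, Lambda, Epsilon, Gamma, Gamma, Lambda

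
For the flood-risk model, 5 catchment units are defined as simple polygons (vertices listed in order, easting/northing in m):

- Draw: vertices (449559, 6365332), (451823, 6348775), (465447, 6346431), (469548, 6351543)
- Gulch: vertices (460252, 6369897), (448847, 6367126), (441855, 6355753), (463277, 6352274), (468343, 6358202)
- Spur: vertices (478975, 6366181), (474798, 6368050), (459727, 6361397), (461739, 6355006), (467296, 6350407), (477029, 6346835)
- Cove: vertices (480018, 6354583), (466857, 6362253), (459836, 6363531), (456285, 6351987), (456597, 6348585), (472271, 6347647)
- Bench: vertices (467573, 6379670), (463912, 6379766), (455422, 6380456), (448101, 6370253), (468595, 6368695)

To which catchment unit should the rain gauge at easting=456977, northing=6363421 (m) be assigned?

Gulch

Cast a ray rightward from (456977, 6363421). For each polygon, the edges (by vertex number in listed order) whose endpoints lie on opposite sides of northing = 6363421, where each meets that height, and whether that is right or left of the point:
Draw: 1–2 at easting≈449820.3 (left), 4–1 at easting≈452329.3 (left) → 0 crossings.
Gulch: 2–3 at easting≈446569.2 (left), 5–1 at easting≈464732.3 (right) → 1 crossing.
Spur: 2–3 at easting≈464312.0 (right), 6–1 at easting≈478697.4 (right) → 2 crossings.
Cove: 2–3 at easting≈460440.3 (right), 3–4 at easting≈459802.2 (right) → 2 crossings.
Bench: no edge straddles that height → 0 crossings.
Only Gulch has an odd count, so the point is inside Gulch.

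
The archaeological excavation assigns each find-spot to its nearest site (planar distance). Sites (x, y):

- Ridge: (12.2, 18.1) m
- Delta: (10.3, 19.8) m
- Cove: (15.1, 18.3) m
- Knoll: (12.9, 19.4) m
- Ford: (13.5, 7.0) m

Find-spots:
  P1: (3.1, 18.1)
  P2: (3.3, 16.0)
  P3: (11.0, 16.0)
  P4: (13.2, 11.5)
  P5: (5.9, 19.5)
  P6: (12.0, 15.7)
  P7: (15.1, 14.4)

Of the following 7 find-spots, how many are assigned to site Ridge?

P1 → Delta
P2 → Delta
P3 → Ridge
P4 → Ford
P5 → Delta
P6 → Ridge
P7 → Cove
2 of the 7 go to Ridge.

2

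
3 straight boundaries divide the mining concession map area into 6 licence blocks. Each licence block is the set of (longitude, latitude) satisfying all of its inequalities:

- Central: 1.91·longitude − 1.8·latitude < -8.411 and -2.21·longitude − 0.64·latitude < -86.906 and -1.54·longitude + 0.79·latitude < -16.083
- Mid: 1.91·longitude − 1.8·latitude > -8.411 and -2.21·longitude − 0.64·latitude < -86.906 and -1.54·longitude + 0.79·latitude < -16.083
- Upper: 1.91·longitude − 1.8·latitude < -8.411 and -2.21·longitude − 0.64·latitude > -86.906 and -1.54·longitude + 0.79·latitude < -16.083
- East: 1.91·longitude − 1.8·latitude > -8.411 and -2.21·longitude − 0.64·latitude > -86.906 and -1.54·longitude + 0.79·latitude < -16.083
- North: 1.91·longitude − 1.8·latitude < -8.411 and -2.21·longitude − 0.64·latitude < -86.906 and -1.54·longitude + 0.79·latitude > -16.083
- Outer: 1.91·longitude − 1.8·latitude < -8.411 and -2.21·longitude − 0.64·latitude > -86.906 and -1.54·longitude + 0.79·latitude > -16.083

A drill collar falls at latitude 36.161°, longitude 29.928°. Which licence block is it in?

1.91·29.928 − 1.8·36.161 = -7.927, which is > -8.411
-2.21·29.928 − 0.64·36.161 = -89.284, which is < -86.906
-1.54·29.928 + 0.79·36.161 = -17.522, which is < -16.083
This sign pattern matches Mid.

Mid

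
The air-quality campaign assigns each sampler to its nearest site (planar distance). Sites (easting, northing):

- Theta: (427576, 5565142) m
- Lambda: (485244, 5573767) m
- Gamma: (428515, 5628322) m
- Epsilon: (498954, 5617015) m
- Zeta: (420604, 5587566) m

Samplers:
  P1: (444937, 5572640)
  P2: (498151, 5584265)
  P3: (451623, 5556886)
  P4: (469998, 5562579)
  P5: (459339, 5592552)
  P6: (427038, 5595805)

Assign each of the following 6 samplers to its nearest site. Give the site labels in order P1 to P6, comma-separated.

Theta, Lambda, Theta, Lambda, Lambda, Zeta

P1 → Theta (d²=357624325.00)
P2 → Lambda (d²=276798653.00)
P3 → Theta (d²=646419745.00)
P4 → Lambda (d²=357611860.00)
P5 → Lambda (d²=1023945250.00)
P6 → Zeta (d²=109277477.00)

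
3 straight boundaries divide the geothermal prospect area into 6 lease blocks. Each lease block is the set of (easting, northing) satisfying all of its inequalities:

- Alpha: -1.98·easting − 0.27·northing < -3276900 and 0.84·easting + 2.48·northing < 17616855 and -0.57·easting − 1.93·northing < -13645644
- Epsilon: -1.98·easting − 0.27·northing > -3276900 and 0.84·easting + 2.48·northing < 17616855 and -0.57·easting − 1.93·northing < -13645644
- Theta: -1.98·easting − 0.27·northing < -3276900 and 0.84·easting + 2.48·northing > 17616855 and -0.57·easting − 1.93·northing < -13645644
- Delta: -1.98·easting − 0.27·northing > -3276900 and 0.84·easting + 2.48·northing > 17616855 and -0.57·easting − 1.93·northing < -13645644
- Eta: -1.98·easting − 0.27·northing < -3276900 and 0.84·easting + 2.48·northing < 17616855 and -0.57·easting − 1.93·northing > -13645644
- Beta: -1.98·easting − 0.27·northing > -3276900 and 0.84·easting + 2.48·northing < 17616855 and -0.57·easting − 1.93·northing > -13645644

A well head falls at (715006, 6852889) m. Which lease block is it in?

Beta

-1.98·715006 − 0.27·6852889 = -3265991.910, which is > -3276900
0.84·715006 + 2.48·6852889 = 17595769.760, which is < 17616855
-0.57·715006 − 1.93·6852889 = -13633629.190, which is > -13645644
This sign pattern matches Beta.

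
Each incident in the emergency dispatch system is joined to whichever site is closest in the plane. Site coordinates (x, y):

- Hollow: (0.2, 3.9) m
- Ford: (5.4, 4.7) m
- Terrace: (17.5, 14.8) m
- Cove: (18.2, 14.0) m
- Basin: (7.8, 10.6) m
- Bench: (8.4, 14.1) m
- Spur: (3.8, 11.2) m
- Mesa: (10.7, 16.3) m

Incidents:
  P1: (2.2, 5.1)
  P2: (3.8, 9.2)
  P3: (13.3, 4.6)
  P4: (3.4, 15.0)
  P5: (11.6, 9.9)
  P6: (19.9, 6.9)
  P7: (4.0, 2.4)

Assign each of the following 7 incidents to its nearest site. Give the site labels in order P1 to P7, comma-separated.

P1 → Hollow (d²=5.44)
P2 → Spur (d²=4.00)
P3 → Ford (d²=62.42)
P4 → Spur (d²=14.60)
P5 → Basin (d²=14.93)
P6 → Cove (d²=53.30)
P7 → Ford (d²=7.25)

Hollow, Spur, Ford, Spur, Basin, Cove, Ford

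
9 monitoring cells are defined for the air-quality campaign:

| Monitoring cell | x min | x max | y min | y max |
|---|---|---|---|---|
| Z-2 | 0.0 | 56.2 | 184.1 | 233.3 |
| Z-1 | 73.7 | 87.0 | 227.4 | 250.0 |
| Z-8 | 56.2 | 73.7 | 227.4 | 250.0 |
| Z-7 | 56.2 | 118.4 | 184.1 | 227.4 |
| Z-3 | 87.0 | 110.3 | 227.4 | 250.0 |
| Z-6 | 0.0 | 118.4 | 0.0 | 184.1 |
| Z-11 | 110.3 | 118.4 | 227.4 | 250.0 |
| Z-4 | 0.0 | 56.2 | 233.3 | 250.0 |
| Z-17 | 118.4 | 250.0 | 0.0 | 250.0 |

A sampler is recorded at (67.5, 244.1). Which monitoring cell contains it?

The point has x = 67.5 and y = 244.1.
Only Z-8 satisfies 56.2 ≤ x ≤ 73.7 and 227.4 ≤ y ≤ 250.0.

Z-8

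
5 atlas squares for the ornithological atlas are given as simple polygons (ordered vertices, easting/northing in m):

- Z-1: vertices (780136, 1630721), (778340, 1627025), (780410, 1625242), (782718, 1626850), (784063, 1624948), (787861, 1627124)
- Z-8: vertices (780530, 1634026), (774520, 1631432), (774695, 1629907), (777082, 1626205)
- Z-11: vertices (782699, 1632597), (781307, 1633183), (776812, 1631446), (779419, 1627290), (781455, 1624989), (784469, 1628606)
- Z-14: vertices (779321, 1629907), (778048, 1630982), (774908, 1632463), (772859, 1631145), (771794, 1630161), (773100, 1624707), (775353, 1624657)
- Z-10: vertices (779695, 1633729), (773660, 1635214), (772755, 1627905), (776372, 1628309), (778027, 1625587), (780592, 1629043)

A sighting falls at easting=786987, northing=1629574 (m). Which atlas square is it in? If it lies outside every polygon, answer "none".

Cast a ray rightward from (786987, 1629574). For each polygon, the edges (by vertex number in listed order) whose endpoints lie on opposite sides of northing = 1629574, where each meets that height, and whether that is right or left of the point:
Z-1: 1–2 at easting≈779578.6 (left), 6–1 at easting≈782599.3 (left) → 0 crossings.
Z-8: 3–4 at easting≈774909.7 (left), 4–1 at easting≈778567.3 (left) → 0 crossings.
Z-11: 3–4 at easting≈777986.3 (left), 6–1 at easting≈784039.7 (left) → 0 crossings.
Z-14: 5–6 at easting≈771934.6 (left), 7–1 at easting≈779069.3 (left) → 0 crossings.
Z-10: 2–3 at easting≈772961.7 (left), 6–1 at easting≈780490.4 (left) → 0 crossings.
All counts are even, so the point lies outside every listed polygon.

none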